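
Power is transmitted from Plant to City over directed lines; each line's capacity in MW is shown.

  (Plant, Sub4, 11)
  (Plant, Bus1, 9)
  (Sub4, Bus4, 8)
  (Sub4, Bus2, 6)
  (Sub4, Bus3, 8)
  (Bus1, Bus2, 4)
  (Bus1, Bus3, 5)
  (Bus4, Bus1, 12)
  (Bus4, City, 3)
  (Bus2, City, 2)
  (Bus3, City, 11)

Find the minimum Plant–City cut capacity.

16

Augment Plant→Sub4→Bus4→City: bottleneck 3, flow now 3.
Augment Plant→Sub4→Bus2→City: bottleneck 2, flow now 5.
Augment Plant→Sub4→Bus3→City: bottleneck 6, flow now 11.
Augment Plant→Bus1→Bus3→City: bottleneck 5, flow now 16.
No augmenting path remains; maximum flow = 16.
By max-flow min-cut, the minimum cut capacity equals the max flow.
In the residual graph, reachable from Plant: {Plant, Sub4, Bus1, Bus4, Bus2, Bus3}.
Min-cut edges: Bus4→City (3), Bus2→City (2), Bus3→City (11); capacity 3 + 2 + 11 = 16.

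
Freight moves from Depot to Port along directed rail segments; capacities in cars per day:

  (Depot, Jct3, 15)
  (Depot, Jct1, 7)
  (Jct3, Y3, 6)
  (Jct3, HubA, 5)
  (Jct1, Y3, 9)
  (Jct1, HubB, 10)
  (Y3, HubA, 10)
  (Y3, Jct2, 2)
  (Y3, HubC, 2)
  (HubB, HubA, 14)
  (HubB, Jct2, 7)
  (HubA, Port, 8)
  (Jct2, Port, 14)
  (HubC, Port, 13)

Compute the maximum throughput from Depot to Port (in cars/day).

Augment Depot→Jct3→HubA→Port: bottleneck 5, flow now 5.
Augment Depot→Jct3→Y3→HubA→Port: bottleneck 3, flow now 8.
Augment Depot→Jct3→Y3→Jct2→Port: bottleneck 2, flow now 10.
Augment Depot→Jct3→Y3→HubC→Port: bottleneck 1, flow now 11.
Augment Depot→Jct1→Y3→HubC→Port: bottleneck 1, flow now 12.
Augment Depot→Jct1→HubB→Jct2→Port: bottleneck 6, flow now 18.
No augmenting path remains; maximum flow = 18.
In the residual graph, reachable from Depot: {Depot, Jct3}.
Min-cut edges: Depot→Jct1 (7), Jct3→Y3 (6), Jct3→HubA (5); capacity 7 + 6 + 5 = 18.
This cut is saturated, so no flow can exceed 18.

18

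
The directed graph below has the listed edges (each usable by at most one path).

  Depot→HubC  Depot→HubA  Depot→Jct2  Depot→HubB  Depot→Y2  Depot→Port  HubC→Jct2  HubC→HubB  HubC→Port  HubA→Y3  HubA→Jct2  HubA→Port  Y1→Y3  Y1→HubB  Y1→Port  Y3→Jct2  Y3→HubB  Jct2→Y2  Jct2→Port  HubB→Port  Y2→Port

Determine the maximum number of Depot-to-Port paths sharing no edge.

6

Assign every edge capacity 1; by Menger, the answer equals the max flow.
Path Depot→Port (+1); total 1.
Path Depot→HubC→Port (+1); total 2.
Path Depot→HubA→Port (+1); total 3.
Path Depot→Jct2→Port (+1); total 4.
Path Depot→HubB→Port (+1); total 5.
Path Depot→Y2→Port (+1); total 6.
No residual Depot→Port path; max flow = 6.
Certifying cut of size 6: {Depot→HubA, Depot→HubB, Depot→HubC, Depot→Jct2, Depot→Port, Depot→Y2}.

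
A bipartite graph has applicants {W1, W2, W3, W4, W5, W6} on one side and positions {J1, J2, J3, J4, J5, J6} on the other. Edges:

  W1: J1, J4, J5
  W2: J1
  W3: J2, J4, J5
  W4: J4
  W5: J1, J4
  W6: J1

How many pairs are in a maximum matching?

Unit-capacity flow: source→left, listed edges, right→sink; max matching = max flow.
Augmenting path W1→J1 (+1); matched 1.
Augmenting path W3→J2 (+1); matched 2.
Augmenting path W4→J4 (+1); matched 3.
Augmenting path W2→J1→W1→J5 (+1); matched 4.
No augmenting path remains; maximum matching = 4.
König certificate: {W1, W3, J1, J4} is a vertex cover of size 4 (every listed pair touches it), so no matching can be larger.

4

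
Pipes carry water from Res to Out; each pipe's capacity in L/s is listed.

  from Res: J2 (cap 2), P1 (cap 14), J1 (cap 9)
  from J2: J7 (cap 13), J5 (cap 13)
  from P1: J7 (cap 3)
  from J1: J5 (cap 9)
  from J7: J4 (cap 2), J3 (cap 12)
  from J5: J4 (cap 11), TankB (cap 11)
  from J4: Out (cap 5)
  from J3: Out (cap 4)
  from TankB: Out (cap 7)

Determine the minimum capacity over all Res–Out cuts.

14

Augment Res→J2→J7→J4→Out: bottleneck 2, flow now 2.
Augment Res→P1→J7→J3→Out: bottleneck 3, flow now 5.
Augment Res→J1→J5→J4→Out: bottleneck 3, flow now 8.
Augment Res→J1→J5→TankB→Out: bottleneck 6, flow now 14.
No augmenting path remains; maximum flow = 14.
By max-flow min-cut, the minimum cut capacity equals the max flow.
In the residual graph, reachable from Res: {Res, P1}.
Min-cut edges: Res→J2 (2), Res→J1 (9), P1→J7 (3); capacity 2 + 9 + 3 = 14.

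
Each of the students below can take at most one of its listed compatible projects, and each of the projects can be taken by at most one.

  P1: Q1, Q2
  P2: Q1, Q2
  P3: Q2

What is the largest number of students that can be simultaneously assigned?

2

Unit-capacity flow: source→left, listed edges, right→sink; max matching = max flow.
Augmenting path P1→Q1 (+1); matched 1.
Augmenting path P2→Q2 (+1); matched 2.
No augmenting path remains; maximum matching = 2.
König certificate: {Q1, Q2} is a vertex cover of size 2 (every listed pair touches it), so no matching can be larger.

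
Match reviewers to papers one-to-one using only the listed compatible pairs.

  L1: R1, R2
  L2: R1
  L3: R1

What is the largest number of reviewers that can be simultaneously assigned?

Unit-capacity flow: source→left, listed edges, right→sink; max matching = max flow.
Augmenting path L1→R1 (+1); matched 1.
Augmenting path L2→R1→L1→R2 (+1); matched 2.
No augmenting path remains; maximum matching = 2.
König certificate: {L1, R1} is a vertex cover of size 2 (every listed pair touches it), so no matching can be larger.

2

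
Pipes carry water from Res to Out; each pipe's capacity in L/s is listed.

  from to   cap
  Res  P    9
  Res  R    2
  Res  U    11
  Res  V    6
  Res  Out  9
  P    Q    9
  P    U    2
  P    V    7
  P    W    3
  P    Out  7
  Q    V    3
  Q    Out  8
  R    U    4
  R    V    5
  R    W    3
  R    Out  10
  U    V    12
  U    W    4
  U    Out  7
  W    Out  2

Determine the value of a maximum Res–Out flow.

Augment Res→Out: bottleneck 9, flow now 9.
Augment Res→P→Out: bottleneck 7, flow now 16.
Augment Res→R→Out: bottleneck 2, flow now 18.
Augment Res→U→Out: bottleneck 7, flow now 25.
Augment Res→P→Q→Out: bottleneck 2, flow now 27.
Augment Res→U→W→Out: bottleneck 2, flow now 29.
No augmenting path remains; maximum flow = 29.
In the residual graph, reachable from Res: {Res, U, V, W}.
Min-cut edges: Res→P (9), Res→R (2), Res→Out (9), U→Out (7), W→Out (2); capacity 9 + 2 + 9 + 7 + 2 = 29.
This cut is saturated, so no flow can exceed 29.

29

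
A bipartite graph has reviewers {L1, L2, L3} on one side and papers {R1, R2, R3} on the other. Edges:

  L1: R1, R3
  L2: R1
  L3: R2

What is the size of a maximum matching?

Unit-capacity flow: source→left, listed edges, right→sink; max matching = max flow.
Augmenting path L1→R1 (+1); matched 1.
Augmenting path L3→R2 (+1); matched 2.
Augmenting path L2→R1→L1→R3 (+1); matched 3.
No augmenting path remains; maximum matching = 3.
König certificate: {L1, L2, L3} is a vertex cover of size 3 (every listed pair touches it), so no matching can be larger.

3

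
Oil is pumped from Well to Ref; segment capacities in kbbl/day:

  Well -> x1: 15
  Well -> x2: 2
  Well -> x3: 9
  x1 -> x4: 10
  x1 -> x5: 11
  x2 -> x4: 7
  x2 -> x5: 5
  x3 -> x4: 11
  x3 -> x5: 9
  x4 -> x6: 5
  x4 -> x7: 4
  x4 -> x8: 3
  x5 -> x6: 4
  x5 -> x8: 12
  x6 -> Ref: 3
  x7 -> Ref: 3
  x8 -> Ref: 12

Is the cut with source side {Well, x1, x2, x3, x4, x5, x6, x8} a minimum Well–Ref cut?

No — its capacity is 19, but the minimum cut has capacity 18.

Given cut capacity: 4 + 3 + 12 = 19.
Augment Well→x1→x4→x6→Ref: bottleneck 3, flow now 3.
Augment Well→x1→x4→x7→Ref: bottleneck 3, flow now 6.
Augment Well→x1→x4→x8→Ref: bottleneck 3, flow now 9.
Augment Well→x1→x5→x8→Ref: bottleneck 6, flow now 15.
Augment Well→x2→x5→x8→Ref: bottleneck 2, flow now 17.
Augment Well→x3→x5→x8→Ref: bottleneck 1, flow now 18.
No augmenting path remains; maximum flow = 18.
In the residual graph, reachable from Well: {Well, x1, x2, x3, x4, x5, x6, x7, x8}.
Min-cut edges: x6→Ref (3), x7→Ref (3), x8→Ref (12); capacity 3 + 3 + 12 = 18.
Cut capacity 19 exceeds the max flow 18, so it is not minimum.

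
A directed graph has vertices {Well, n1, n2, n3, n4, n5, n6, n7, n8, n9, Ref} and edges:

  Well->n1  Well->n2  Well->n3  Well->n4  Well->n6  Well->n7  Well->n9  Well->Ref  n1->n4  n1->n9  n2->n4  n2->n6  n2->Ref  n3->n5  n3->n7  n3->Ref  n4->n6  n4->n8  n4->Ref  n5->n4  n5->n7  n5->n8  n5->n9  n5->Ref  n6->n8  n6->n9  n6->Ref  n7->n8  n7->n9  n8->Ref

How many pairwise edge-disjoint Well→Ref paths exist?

Assign every edge capacity 1; by Menger, the answer equals the max flow.
Path Well→Ref (+1); total 1.
Path Well→n2→Ref (+1); total 2.
Path Well→n3→Ref (+1); total 3.
Path Well→n4→Ref (+1); total 4.
Path Well→n6→Ref (+1); total 5.
Path Well→n7→n8→Ref (+1); total 6.
No residual Well→Ref path; max flow = 6.
Certifying cut of size 6: {Well→Ref, Well→n2, Well→n3, n4→Ref, n6→Ref, n8→Ref}.

6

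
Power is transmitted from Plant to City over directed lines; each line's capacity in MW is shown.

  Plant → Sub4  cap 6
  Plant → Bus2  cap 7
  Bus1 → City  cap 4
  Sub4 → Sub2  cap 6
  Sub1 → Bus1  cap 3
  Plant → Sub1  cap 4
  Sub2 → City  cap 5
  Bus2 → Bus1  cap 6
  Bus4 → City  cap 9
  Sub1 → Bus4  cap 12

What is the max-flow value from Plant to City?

Augment Plant→Sub1→Bus4→City: bottleneck 4, flow now 4.
Augment Plant→Sub4→Sub2→City: bottleneck 5, flow now 9.
Augment Plant→Bus2→Bus1→City: bottleneck 4, flow now 13.
No augmenting path remains; maximum flow = 13.
In the residual graph, reachable from Plant: {Plant, Sub4, Bus2, Sub2, Bus1}.
Min-cut edges: Plant→Sub1 (4), Sub2→City (5), Bus1→City (4); capacity 4 + 5 + 4 = 13.
This cut is saturated, so no flow can exceed 13.

13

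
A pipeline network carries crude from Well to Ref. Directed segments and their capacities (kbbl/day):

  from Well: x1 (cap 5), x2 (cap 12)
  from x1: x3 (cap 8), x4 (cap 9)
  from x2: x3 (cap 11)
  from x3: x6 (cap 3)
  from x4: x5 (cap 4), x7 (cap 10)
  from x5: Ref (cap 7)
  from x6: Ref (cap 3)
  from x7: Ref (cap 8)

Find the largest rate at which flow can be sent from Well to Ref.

Augment Well→x1→x3→x6→Ref: bottleneck 3, flow now 3.
Augment Well→x1→x4→x5→Ref: bottleneck 2, flow now 5.
Augment Well→x2→x3→x1→x4→x5→Ref: bottleneck 2, flow now 7. (uses reverse residual edge)
Augment Well→x2→x3→x1→x4→x7→Ref: bottleneck 1, flow now 8. (uses reverse residual edge)
No augmenting path remains; maximum flow = 8.
In the residual graph, reachable from Well: {Well, x2, x3}.
Min-cut edges: Well→x1 (5), x3→x6 (3); capacity 5 + 3 = 8.
This cut is saturated, so no flow can exceed 8.

8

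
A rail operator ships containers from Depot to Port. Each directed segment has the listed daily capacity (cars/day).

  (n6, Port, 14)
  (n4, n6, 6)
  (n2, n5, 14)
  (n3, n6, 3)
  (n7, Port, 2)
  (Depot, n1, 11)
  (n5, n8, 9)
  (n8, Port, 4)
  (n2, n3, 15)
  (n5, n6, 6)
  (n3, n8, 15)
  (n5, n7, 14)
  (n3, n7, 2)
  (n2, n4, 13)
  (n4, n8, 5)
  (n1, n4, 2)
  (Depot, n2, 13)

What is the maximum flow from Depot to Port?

Augment Depot→n1→n4→n6→Port: bottleneck 2, flow now 2.
Augment Depot→n2→n3→n6→Port: bottleneck 3, flow now 5.
Augment Depot→n2→n3→n7→Port: bottleneck 2, flow now 7.
Augment Depot→n2→n3→n8→Port: bottleneck 4, flow now 11.
Augment Depot→n2→n4→n6→Port: bottleneck 4, flow now 15.
No augmenting path remains; maximum flow = 15.
In the residual graph, reachable from Depot: {Depot, n1}.
Min-cut edges: Depot→n2 (13), n1→n4 (2); capacity 13 + 2 = 15.
This cut is saturated, so no flow can exceed 15.

15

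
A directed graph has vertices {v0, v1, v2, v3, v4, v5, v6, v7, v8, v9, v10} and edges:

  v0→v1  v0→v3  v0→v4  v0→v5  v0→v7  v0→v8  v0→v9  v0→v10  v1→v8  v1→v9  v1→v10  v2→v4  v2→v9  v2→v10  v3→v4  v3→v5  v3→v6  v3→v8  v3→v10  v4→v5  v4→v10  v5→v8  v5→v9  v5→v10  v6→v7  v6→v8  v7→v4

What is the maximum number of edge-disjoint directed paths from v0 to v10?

Assign every edge capacity 1; by Menger, the answer equals the max flow.
Path v0→v10 (+1); total 1.
Path v0→v1→v10 (+1); total 2.
Path v0→v3→v10 (+1); total 3.
Path v0→v4→v10 (+1); total 4.
Path v0→v5→v10 (+1); total 5.
No residual v0→v10 path; max flow = 5.
Certifying cut of size 5: {v0→v1, v0→v10, v0→v3, v4→v10, v5→v10}.

5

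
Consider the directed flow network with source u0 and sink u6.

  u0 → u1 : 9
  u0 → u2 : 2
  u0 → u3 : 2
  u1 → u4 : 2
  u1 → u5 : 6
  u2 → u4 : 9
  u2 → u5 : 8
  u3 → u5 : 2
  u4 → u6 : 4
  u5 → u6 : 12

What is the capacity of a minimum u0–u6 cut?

12

Augment u0→u1→u4→u6: bottleneck 2, flow now 2.
Augment u0→u1→u5→u6: bottleneck 6, flow now 8.
Augment u0→u2→u4→u6: bottleneck 2, flow now 10.
Augment u0→u3→u5→u6: bottleneck 2, flow now 12.
No augmenting path remains; maximum flow = 12.
By max-flow min-cut, the minimum cut capacity equals the max flow.
In the residual graph, reachable from u0: {u0, u1}.
Min-cut edges: u0→u2 (2), u0→u3 (2), u1→u4 (2), u1→u5 (6); capacity 2 + 2 + 2 + 6 = 12.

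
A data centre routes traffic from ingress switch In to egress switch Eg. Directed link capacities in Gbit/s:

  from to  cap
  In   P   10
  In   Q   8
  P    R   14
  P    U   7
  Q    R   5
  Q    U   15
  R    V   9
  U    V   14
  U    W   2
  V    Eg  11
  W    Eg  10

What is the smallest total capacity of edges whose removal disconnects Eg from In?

Augment In→P→R→V→Eg: bottleneck 9, flow now 9.
Augment In→P→U→V→Eg: bottleneck 1, flow now 10.
Augment In→Q→U→V→Eg: bottleneck 1, flow now 11.
Augment In→Q→U→W→Eg: bottleneck 2, flow now 13.
No augmenting path remains; maximum flow = 13.
By max-flow min-cut, the minimum cut capacity equals the max flow.
In the residual graph, reachable from In: {In, P, Q, R, U, V}.
Min-cut edges: U→W (2), V→Eg (11); capacity 2 + 11 = 13.

13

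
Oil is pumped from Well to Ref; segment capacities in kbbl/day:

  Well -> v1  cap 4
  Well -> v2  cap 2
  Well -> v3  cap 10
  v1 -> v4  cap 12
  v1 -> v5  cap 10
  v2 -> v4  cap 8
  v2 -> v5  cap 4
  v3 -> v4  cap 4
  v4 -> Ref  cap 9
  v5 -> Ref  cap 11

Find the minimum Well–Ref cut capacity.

10

Augment Well→v1→v4→Ref: bottleneck 4, flow now 4.
Augment Well→v2→v4→Ref: bottleneck 2, flow now 6.
Augment Well→v3→v4→Ref: bottleneck 3, flow now 9.
Augment Well→v3→v4→v1→v5→Ref: bottleneck 1, flow now 10. (uses reverse residual edge)
No augmenting path remains; maximum flow = 10.
By max-flow min-cut, the minimum cut capacity equals the max flow.
In the residual graph, reachable from Well: {Well, v3}.
Min-cut edges: Well→v1 (4), Well→v2 (2), v3→v4 (4); capacity 4 + 2 + 4 = 10.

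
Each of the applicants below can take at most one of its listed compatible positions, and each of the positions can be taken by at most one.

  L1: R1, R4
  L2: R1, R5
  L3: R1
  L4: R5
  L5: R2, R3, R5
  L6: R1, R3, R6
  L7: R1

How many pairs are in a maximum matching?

5

Unit-capacity flow: source→left, listed edges, right→sink; max matching = max flow.
Augmenting path L1→R1 (+1); matched 1.
Augmenting path L2→R5 (+1); matched 2.
Augmenting path L5→R2 (+1); matched 3.
Augmenting path L6→R3 (+1); matched 4.
Augmenting path L3→R1→L1→R4 (+1); matched 5.
No augmenting path remains; maximum matching = 5.
König certificate: {L1, L5, L6, R1, R5} is a vertex cover of size 5 (every listed pair touches it), so no matching can be larger.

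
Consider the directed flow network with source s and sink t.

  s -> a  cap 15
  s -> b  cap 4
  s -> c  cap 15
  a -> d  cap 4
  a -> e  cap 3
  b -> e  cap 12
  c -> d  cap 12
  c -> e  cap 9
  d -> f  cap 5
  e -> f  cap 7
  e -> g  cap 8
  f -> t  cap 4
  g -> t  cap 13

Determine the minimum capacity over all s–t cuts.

Augment s→a→d→f→t: bottleneck 4, flow now 4.
Augment s→a→e→g→t: bottleneck 3, flow now 7.
Augment s→b→e→g→t: bottleneck 4, flow now 11.
Augment s→c→e→g→t: bottleneck 1, flow now 12.
No augmenting path remains; maximum flow = 12.
By max-flow min-cut, the minimum cut capacity equals the max flow.
In the residual graph, reachable from s: {s, a, b, c, d, e, f}.
Min-cut edges: e→g (8), f→t (4); capacity 8 + 4 = 12.

12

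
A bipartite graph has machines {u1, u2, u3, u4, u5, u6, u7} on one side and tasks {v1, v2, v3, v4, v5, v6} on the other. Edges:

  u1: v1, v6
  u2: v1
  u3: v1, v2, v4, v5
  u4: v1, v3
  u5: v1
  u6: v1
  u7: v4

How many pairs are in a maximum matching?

5

Unit-capacity flow: source→left, listed edges, right→sink; max matching = max flow.
Augmenting path u1→v1 (+1); matched 1.
Augmenting path u3→v2 (+1); matched 2.
Augmenting path u4→v3 (+1); matched 3.
Augmenting path u7→v4 (+1); matched 4.
Augmenting path u2→v1→u1→v6 (+1); matched 5.
No augmenting path remains; maximum matching = 5.
König certificate: {u1, u3, u4, u7, v1} is a vertex cover of size 5 (every listed pair touches it), so no matching can be larger.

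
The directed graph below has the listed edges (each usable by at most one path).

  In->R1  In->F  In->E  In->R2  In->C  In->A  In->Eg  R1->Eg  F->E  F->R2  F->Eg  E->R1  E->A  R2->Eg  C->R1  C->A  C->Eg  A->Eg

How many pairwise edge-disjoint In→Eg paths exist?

6

Assign every edge capacity 1; by Menger, the answer equals the max flow.
Path In→Eg (+1); total 1.
Path In→R1→Eg (+1); total 2.
Path In→F→Eg (+1); total 3.
Path In→R2→Eg (+1); total 4.
Path In→C→Eg (+1); total 5.
Path In→A→Eg (+1); total 6.
No residual In→Eg path; max flow = 6.
Certifying cut of size 6: {A→Eg, In→C, In→Eg, In→F, In→R2, R1→Eg}.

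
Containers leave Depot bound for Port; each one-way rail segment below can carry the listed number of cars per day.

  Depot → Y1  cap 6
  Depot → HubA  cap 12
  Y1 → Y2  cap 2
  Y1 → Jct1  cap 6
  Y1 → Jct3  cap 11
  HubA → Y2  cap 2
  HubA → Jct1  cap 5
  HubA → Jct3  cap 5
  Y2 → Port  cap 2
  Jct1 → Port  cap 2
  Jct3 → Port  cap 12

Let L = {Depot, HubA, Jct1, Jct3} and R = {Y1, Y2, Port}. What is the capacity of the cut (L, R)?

22

Edges leaving {Depot, HubA, Jct1, Jct3}: Depot→Y1 (6), HubA→Y2 (2), Jct1→Port (2), Jct3→Port (12).
Cut capacity = 6 + 2 + 2 + 12 = 22.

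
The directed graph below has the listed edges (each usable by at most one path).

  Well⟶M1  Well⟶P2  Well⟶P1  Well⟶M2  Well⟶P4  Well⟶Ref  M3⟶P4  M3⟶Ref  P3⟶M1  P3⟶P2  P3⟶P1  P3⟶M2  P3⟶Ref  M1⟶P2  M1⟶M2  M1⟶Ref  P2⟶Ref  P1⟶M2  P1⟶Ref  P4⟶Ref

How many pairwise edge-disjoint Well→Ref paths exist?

Assign every edge capacity 1; by Menger, the answer equals the max flow.
Path Well→Ref (+1); total 1.
Path Well→M1→Ref (+1); total 2.
Path Well→P2→Ref (+1); total 3.
Path Well→P1→Ref (+1); total 4.
Path Well→P4→Ref (+1); total 5.
No residual Well→Ref path; max flow = 5.
Certifying cut of size 5: {Well→M1, Well→P1, Well→P2, Well→P4, Well→Ref}.

5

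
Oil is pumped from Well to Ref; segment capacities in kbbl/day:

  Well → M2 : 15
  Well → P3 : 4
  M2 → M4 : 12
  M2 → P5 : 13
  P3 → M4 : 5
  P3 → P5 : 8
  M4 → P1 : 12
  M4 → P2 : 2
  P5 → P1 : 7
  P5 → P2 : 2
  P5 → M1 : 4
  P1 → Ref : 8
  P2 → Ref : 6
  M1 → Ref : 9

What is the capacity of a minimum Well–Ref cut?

Augment Well→M2→M4→P1→Ref: bottleneck 8, flow now 8.
Augment Well→M2→M4→P2→Ref: bottleneck 2, flow now 10.
Augment Well→M2→P5→P2→Ref: bottleneck 2, flow now 12.
Augment Well→M2→P5→M1→Ref: bottleneck 3, flow now 15.
Augment Well→P3→P5→M1→Ref: bottleneck 1, flow now 16.
No augmenting path remains; maximum flow = 16.
By max-flow min-cut, the minimum cut capacity equals the max flow.
In the residual graph, reachable from Well: {Well, M2, P3, M4, P5, P1}.
Min-cut edges: M4→P2 (2), P5→P2 (2), P5→M1 (4), P1→Ref (8); capacity 2 + 2 + 4 + 8 = 16.

16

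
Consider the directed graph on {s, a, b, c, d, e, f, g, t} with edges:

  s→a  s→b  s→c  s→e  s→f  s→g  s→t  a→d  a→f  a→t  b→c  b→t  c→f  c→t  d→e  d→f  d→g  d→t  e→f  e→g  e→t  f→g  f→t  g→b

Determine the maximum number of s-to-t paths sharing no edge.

Assign every edge capacity 1; by Menger, the answer equals the max flow.
Path s→t (+1); total 1.
Path s→a→t (+1); total 2.
Path s→b→t (+1); total 3.
Path s→c→t (+1); total 4.
Path s→e→t (+1); total 5.
Path s→f→t (+1); total 6.
No residual s→t path; max flow = 6.
Certifying cut of size 6: {b→t, c→t, f→t, s→a, s→e, s→t}.

6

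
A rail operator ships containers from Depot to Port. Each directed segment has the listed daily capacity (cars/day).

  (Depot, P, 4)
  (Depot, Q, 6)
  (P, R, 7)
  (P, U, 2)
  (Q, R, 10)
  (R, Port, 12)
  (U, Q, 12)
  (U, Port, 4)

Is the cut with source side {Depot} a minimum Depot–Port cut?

Given cut capacity: 4 + 6 = 10.
Augment Depot→P→R→Port: bottleneck 4, flow now 4.
Augment Depot→Q→R→Port: bottleneck 6, flow now 10.
No augmenting path remains; maximum flow = 10.
Cut capacity 10 equals the max flow, so it is a minimum cut.

Yes — it is a minimum cut (capacity 10).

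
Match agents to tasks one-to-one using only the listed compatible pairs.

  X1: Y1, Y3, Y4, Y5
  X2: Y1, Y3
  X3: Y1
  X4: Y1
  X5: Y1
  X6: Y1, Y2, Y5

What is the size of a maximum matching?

4

Unit-capacity flow: source→left, listed edges, right→sink; max matching = max flow.
Augmenting path X1→Y1 (+1); matched 1.
Augmenting path X2→Y3 (+1); matched 2.
Augmenting path X6→Y2 (+1); matched 3.
Augmenting path X3→Y1→X1→Y4 (+1); matched 4.
No augmenting path remains; maximum matching = 4.
König certificate: {X1, X2, X6, Y1} is a vertex cover of size 4 (every listed pair touches it), so no matching can be larger.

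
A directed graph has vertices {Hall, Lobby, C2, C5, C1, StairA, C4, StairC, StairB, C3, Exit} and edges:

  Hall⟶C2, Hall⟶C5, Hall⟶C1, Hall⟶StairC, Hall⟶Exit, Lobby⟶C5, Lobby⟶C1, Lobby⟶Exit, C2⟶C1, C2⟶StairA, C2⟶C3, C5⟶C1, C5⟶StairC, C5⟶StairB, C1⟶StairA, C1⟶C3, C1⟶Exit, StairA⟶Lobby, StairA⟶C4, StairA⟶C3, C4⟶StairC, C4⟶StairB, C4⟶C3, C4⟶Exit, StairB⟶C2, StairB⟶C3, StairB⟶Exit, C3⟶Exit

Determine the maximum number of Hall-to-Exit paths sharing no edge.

4

Assign every edge capacity 1; by Menger, the answer equals the max flow.
Path Hall→Exit (+1); total 1.
Path Hall→C1→Exit (+1); total 2.
Path Hall→C2→C3→Exit (+1); total 3.
Path Hall→C5→StairB→Exit (+1); total 4.
No residual Hall→Exit path; max flow = 4.
Certifying cut of size 4: {Hall→C1, Hall→C2, Hall→C5, Hall→Exit}.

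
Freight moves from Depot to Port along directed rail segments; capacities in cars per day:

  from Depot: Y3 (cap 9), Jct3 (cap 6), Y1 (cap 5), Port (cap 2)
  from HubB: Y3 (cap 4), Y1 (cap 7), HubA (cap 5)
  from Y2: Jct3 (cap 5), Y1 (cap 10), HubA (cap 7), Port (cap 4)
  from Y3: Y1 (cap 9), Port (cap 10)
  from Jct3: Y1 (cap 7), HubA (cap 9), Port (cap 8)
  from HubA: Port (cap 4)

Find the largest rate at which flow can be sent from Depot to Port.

17

Augment Depot→Port: bottleneck 2, flow now 2.
Augment Depot→Y3→Port: bottleneck 9, flow now 11.
Augment Depot→Jct3→Port: bottleneck 6, flow now 17.
No augmenting path remains; maximum flow = 17.
In the residual graph, reachable from Depot: {Depot, Y1}.
Min-cut edges: Depot→Y3 (9), Depot→Jct3 (6), Depot→Port (2); capacity 9 + 6 + 2 = 17.
This cut is saturated, so no flow can exceed 17.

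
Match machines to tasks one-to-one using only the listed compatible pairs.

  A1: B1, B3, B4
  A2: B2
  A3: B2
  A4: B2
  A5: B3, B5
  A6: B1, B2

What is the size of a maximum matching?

4

Unit-capacity flow: source→left, listed edges, right→sink; max matching = max flow.
Augmenting path A1→B1 (+1); matched 1.
Augmenting path A2→B2 (+1); matched 2.
Augmenting path A5→B3 (+1); matched 3.
Augmenting path A6→B1→A1→B4 (+1); matched 4.
No augmenting path remains; maximum matching = 4.
König certificate: {A1, A5, A6, B2} is a vertex cover of size 4 (every listed pair touches it), so no matching can be larger.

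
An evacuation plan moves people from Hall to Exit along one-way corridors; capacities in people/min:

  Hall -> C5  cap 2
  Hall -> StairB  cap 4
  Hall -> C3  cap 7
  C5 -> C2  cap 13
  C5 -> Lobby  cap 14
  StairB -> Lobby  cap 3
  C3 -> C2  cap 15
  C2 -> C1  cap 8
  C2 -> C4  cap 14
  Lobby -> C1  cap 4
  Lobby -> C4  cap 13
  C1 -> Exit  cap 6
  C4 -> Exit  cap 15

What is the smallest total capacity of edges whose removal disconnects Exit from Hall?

12

Augment Hall→C5→C2→C1→Exit: bottleneck 2, flow now 2.
Augment Hall→StairB→Lobby→C1→Exit: bottleneck 3, flow now 5.
Augment Hall→C3→C2→C1→Exit: bottleneck 1, flow now 6.
Augment Hall→C3→C2→C4→Exit: bottleneck 6, flow now 12.
No augmenting path remains; maximum flow = 12.
By max-flow min-cut, the minimum cut capacity equals the max flow.
In the residual graph, reachable from Hall: {Hall, StairB}.
Min-cut edges: Hall→C5 (2), Hall→C3 (7), StairB→Lobby (3); capacity 2 + 7 + 3 = 12.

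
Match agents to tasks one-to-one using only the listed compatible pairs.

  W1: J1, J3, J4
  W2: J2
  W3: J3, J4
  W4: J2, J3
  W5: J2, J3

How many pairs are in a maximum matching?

4

Unit-capacity flow: source→left, listed edges, right→sink; max matching = max flow.
Augmenting path W1→J1 (+1); matched 1.
Augmenting path W2→J2 (+1); matched 2.
Augmenting path W3→J3 (+1); matched 3.
Augmenting path W4→J3→W3→J4 (+1); matched 4.
No augmenting path remains; maximum matching = 4.
König certificate: {W1, W3, J2, J3} is a vertex cover of size 4 (every listed pair touches it), so no matching can be larger.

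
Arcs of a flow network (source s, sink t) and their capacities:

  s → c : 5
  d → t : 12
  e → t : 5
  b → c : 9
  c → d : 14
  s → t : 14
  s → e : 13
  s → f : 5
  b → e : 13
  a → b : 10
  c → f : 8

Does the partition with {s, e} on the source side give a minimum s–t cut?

Given cut capacity: 5 + 5 + 14 + 5 = 29.
Augment s→t: bottleneck 14, flow now 14.
Augment s→e→t: bottleneck 5, flow now 19.
Augment s→c→d→t: bottleneck 5, flow now 24.
No augmenting path remains; maximum flow = 24.
In the residual graph, reachable from s: {s, e, f}.
Min-cut edges: s→c (5), s→t (14), e→t (5); capacity 5 + 14 + 5 = 24.
Cut capacity 29 exceeds the max flow 24, so it is not minimum.

No — its capacity is 29, but the minimum cut has capacity 24.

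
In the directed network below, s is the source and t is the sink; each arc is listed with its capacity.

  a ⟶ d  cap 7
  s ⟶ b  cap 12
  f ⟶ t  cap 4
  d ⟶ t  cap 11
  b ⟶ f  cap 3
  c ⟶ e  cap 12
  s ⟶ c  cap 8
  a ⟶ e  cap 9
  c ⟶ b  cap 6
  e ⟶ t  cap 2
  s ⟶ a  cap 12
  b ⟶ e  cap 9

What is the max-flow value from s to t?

Augment s→a→d→t: bottleneck 7, flow now 7.
Augment s→a→e→t: bottleneck 2, flow now 9.
Augment s→b→f→t: bottleneck 3, flow now 12.
No augmenting path remains; maximum flow = 12.
In the residual graph, reachable from s: {s, a, b, c, e}.
Min-cut edges: a→d (7), b→f (3), e→t (2); capacity 7 + 3 + 2 = 12.
This cut is saturated, so no flow can exceed 12.

12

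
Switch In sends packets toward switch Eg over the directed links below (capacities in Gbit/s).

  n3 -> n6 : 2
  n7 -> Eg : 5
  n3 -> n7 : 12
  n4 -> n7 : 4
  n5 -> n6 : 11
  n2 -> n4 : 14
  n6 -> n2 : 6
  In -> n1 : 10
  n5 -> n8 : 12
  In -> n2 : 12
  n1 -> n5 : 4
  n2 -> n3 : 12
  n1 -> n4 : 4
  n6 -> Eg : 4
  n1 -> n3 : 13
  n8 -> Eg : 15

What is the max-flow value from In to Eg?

11

Augment In→n1→n3→n6→Eg: bottleneck 2, flow now 2.
Augment In→n1→n3→n7→Eg: bottleneck 5, flow now 7.
Augment In→n1→n5→n6→Eg: bottleneck 2, flow now 9.
Augment In→n1→n5→n8→Eg: bottleneck 1, flow now 10.
Augment In→n2→n3→n1→n5→n8→Eg: bottleneck 1, flow now 11. (uses reverse residual edge)
No augmenting path remains; maximum flow = 11.
In the residual graph, reachable from In: {In, n1, n2, n3, n4, n7}.
Min-cut edges: n1→n5 (4), n3→n6 (2), n7→Eg (5); capacity 4 + 2 + 5 = 11.
This cut is saturated, so no flow can exceed 11.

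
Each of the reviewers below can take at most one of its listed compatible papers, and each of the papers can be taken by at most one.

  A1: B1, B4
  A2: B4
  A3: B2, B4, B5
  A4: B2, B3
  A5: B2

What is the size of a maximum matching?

5

Unit-capacity flow: source→left, listed edges, right→sink; max matching = max flow.
Augmenting path A1→B1 (+1); matched 1.
Augmenting path A2→B4 (+1); matched 2.
Augmenting path A3→B2 (+1); matched 3.
Augmenting path A4→B3 (+1); matched 4.
Augmenting path A5→B2→A3→B5 (+1); matched 5.
No augmenting path remains; maximum matching = 5.
König certificate: {A1, A2, A3, A4, A5} is a vertex cover of size 5 (every listed pair touches it), so no matching can be larger.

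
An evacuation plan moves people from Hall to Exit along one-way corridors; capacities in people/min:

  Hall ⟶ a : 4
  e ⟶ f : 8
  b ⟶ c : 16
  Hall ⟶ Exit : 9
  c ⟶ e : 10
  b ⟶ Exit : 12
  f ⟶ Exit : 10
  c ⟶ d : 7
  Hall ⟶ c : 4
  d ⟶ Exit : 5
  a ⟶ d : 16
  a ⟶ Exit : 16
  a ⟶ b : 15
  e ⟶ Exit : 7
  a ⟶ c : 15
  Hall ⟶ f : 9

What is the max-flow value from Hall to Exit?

26

Augment Hall→Exit: bottleneck 9, flow now 9.
Augment Hall→a→Exit: bottleneck 4, flow now 13.
Augment Hall→f→Exit: bottleneck 9, flow now 22.
Augment Hall→c→d→Exit: bottleneck 4, flow now 26.
No augmenting path remains; maximum flow = 26.
In the residual graph, reachable from Hall: {Hall}.
Min-cut edges: Hall→a (4), Hall→c (4), Hall→f (9), Hall→Exit (9); capacity 4 + 4 + 9 + 9 = 26.
This cut is saturated, so no flow can exceed 26.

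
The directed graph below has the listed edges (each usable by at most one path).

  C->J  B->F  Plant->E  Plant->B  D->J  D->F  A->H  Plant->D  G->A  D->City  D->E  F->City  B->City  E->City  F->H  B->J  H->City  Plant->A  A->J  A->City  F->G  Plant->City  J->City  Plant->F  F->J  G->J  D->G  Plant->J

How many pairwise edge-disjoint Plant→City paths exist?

Assign every edge capacity 1; by Menger, the answer equals the max flow.
Path Plant→City (+1); total 1.
Path Plant→A→City (+1); total 2.
Path Plant→B→City (+1); total 3.
Path Plant→D→City (+1); total 4.
Path Plant→E→City (+1); total 5.
Path Plant→F→City (+1); total 6.
Path Plant→J→City (+1); total 7.
No residual Plant→City path; max flow = 7.
Certifying cut of size 7: {Plant→A, Plant→B, Plant→City, Plant→D, Plant→E, Plant→F, Plant→J}.

7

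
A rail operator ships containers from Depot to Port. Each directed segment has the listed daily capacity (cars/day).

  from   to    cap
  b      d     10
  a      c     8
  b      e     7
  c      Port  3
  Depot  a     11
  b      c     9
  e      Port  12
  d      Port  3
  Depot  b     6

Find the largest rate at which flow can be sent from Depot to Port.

Augment Depot→a→c→Port: bottleneck 3, flow now 3.
Augment Depot→b→d→Port: bottleneck 3, flow now 6.
Augment Depot→b→e→Port: bottleneck 3, flow now 9.
No augmenting path remains; maximum flow = 9.
In the residual graph, reachable from Depot: {Depot, a, c}.
Min-cut edges: Depot→b (6), c→Port (3); capacity 6 + 3 = 9.
This cut is saturated, so no flow can exceed 9.

9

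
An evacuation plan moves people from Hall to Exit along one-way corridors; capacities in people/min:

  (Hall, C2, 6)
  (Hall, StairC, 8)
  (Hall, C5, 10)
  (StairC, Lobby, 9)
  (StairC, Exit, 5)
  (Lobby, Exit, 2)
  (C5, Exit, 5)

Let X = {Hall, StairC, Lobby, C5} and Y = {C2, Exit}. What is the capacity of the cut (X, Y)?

Edges leaving {Hall, StairC, Lobby, C5}: Hall→C2 (6), StairC→Exit (5), Lobby→Exit (2), C5→Exit (5).
Cut capacity = 6 + 5 + 2 + 5 = 18.

18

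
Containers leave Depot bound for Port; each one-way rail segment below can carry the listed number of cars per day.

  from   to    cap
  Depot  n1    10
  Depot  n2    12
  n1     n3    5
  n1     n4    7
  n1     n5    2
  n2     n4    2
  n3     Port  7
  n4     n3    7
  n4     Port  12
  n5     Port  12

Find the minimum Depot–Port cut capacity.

Augment Depot→n1→n3→Port: bottleneck 5, flow now 5.
Augment Depot→n1→n4→Port: bottleneck 5, flow now 10.
Augment Depot→n2→n4→Port: bottleneck 2, flow now 12.
No augmenting path remains; maximum flow = 12.
By max-flow min-cut, the minimum cut capacity equals the max flow.
In the residual graph, reachable from Depot: {Depot, n2}.
Min-cut edges: Depot→n1 (10), n2→n4 (2); capacity 10 + 2 = 12.

12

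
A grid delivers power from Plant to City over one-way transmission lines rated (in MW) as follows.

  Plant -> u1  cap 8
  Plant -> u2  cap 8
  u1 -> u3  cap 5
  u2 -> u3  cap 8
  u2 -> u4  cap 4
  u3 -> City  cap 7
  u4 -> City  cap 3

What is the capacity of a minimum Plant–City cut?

10

Augment Plant→u1→u3→City: bottleneck 5, flow now 5.
Augment Plant→u2→u3→City: bottleneck 2, flow now 7.
Augment Plant→u2→u4→City: bottleneck 3, flow now 10.
No augmenting path remains; maximum flow = 10.
By max-flow min-cut, the minimum cut capacity equals the max flow.
In the residual graph, reachable from Plant: {Plant, u1, u2, u3, u4}.
Min-cut edges: u3→City (7), u4→City (3); capacity 7 + 3 = 10.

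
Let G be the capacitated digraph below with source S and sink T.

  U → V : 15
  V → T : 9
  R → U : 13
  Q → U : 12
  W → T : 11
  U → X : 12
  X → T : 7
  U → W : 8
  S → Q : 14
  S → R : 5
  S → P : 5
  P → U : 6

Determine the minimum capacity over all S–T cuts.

Augment S→P→U→V→T: bottleneck 5, flow now 5.
Augment S→Q→U→V→T: bottleneck 4, flow now 9.
Augment S→Q→U→W→T: bottleneck 8, flow now 17.
Augment S→R→U→X→T: bottleneck 5, flow now 22.
No augmenting path remains; maximum flow = 22.
By max-flow min-cut, the minimum cut capacity equals the max flow.
In the residual graph, reachable from S: {S, Q}.
Min-cut edges: S→P (5), S→R (5), Q→U (12); capacity 5 + 5 + 12 = 22.

22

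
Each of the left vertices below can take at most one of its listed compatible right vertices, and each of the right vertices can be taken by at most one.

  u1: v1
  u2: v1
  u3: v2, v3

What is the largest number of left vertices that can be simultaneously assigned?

2

Unit-capacity flow: source→left, listed edges, right→sink; max matching = max flow.
Augmenting path u1→v1 (+1); matched 1.
Augmenting path u3→v2 (+1); matched 2.
No augmenting path remains; maximum matching = 2.
König certificate: {u3, v1} is a vertex cover of size 2 (every listed pair touches it), so no matching can be larger.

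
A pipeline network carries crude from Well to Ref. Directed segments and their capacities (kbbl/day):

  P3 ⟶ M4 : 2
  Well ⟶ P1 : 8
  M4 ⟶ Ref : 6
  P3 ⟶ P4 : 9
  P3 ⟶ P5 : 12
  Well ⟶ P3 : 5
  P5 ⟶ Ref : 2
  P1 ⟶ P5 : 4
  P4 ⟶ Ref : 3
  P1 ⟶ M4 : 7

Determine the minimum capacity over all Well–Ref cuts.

Augment Well→P3→P5→Ref: bottleneck 2, flow now 2.
Augment Well→P3→P4→Ref: bottleneck 3, flow now 5.
Augment Well→P1→M4→Ref: bottleneck 6, flow now 11.
No augmenting path remains; maximum flow = 11.
By max-flow min-cut, the minimum cut capacity equals the max flow.
In the residual graph, reachable from Well: {Well, P3, P1, P5, P4, M4}.
Min-cut edges: P5→Ref (2), P4→Ref (3), M4→Ref (6); capacity 2 + 3 + 6 = 11.

11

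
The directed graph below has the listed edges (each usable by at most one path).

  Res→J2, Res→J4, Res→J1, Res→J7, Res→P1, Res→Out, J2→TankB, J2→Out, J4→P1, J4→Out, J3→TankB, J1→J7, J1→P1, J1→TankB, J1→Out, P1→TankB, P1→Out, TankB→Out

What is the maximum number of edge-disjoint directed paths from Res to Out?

Assign every edge capacity 1; by Menger, the answer equals the max flow.
Path Res→Out (+1); total 1.
Path Res→J2→Out (+1); total 2.
Path Res→J4→Out (+1); total 3.
Path Res→J1→Out (+1); total 4.
Path Res→P1→Out (+1); total 5.
No residual Res→Out path; max flow = 5.
Certifying cut of size 5: {Res→J1, Res→J2, Res→J4, Res→Out, Res→P1}.

5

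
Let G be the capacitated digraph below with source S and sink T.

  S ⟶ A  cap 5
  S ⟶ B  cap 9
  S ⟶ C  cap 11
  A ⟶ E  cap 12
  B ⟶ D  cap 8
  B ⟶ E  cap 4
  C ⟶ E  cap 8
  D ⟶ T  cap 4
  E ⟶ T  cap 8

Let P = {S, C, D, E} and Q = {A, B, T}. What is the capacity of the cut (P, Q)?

Edges leaving {S, C, D, E}: S→A (5), S→B (9), D→T (4), E→T (8).
Cut capacity = 5 + 9 + 4 + 8 = 26.

26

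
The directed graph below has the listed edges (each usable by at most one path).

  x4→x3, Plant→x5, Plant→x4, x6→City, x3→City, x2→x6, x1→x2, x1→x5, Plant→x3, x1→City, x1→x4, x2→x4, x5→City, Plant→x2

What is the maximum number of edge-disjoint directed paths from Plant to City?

3

Assign every edge capacity 1; by Menger, the answer equals the max flow.
Path Plant→x3→City (+1); total 1.
Path Plant→x5→City (+1); total 2.
Path Plant→x2→x6→City (+1); total 3.
No residual Plant→City path; max flow = 3.
Certifying cut of size 3: {Plant→x2, Plant→x5, x3→City}.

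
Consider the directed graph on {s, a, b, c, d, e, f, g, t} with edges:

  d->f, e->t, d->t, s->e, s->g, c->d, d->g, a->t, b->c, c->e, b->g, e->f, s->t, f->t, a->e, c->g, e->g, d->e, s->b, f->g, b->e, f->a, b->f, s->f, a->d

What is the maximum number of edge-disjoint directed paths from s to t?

Assign every edge capacity 1; by Menger, the answer equals the max flow.
Path s→t (+1); total 1.
Path s→e→t (+1); total 2.
Path s→f→t (+1); total 3.
Path s→b→c→d→t (+1); total 4.
No residual s→t path; max flow = 4.
Certifying cut of size 4: {s→b, s→e, s→f, s→t}.

4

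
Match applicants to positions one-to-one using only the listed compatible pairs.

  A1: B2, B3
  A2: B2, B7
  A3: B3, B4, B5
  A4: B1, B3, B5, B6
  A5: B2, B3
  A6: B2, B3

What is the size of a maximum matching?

Unit-capacity flow: source→left, listed edges, right→sink; max matching = max flow.
Augmenting path A1→B2 (+1); matched 1.
Augmenting path A2→B7 (+1); matched 2.
Augmenting path A3→B3 (+1); matched 3.
Augmenting path A4→B1 (+1); matched 4.
Augmenting path A5→B3→A3→B4 (+1); matched 5.
No augmenting path remains; maximum matching = 5.
König certificate: {A2, A3, A4, B2, B3} is a vertex cover of size 5 (every listed pair touches it), so no matching can be larger.

5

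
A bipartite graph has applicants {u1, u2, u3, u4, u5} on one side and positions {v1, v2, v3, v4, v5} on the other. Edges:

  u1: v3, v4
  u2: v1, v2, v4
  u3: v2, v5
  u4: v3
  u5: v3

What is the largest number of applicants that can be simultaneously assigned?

4

Unit-capacity flow: source→left, listed edges, right→sink; max matching = max flow.
Augmenting path u1→v3 (+1); matched 1.
Augmenting path u2→v1 (+1); matched 2.
Augmenting path u3→v2 (+1); matched 3.
Augmenting path u4→v3→u1→v4 (+1); matched 4.
No augmenting path remains; maximum matching = 4.
König certificate: {u1, u2, u3, v3} is a vertex cover of size 4 (every listed pair touches it), so no matching can be larger.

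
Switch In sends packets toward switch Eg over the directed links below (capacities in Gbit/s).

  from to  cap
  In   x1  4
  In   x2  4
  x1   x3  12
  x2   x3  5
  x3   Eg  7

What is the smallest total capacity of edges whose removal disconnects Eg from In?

7

Augment In→x1→x3→Eg: bottleneck 4, flow now 4.
Augment In→x2→x3→Eg: bottleneck 3, flow now 7.
No augmenting path remains; maximum flow = 7.
By max-flow min-cut, the minimum cut capacity equals the max flow.
In the residual graph, reachable from In: {In, x1, x2, x3}.
Min-cut edges: x3→Eg (7); capacity 7 = 7.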